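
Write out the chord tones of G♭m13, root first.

Gb  Bbb  Db  Fb  Ab  Cb  Eb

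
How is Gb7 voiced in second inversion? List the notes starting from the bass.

Gb7 = G♭–B♭–D♭–F♭; second inversion → fifth (D♭) lowest.

D♭ F♭ G♭ B♭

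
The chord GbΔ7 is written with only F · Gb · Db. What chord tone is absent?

The full GbΔ7 chord is Gb, Bb, Db, F.
Comparing with the voicing, the major 3rd (3rd) — Bb — is absent.

Bb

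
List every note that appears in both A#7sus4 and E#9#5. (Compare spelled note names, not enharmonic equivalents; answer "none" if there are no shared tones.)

A#7sus4 = A#, D#, E#, G#.
E#9#5 = E#, G##, B##, D#, F##.
Shared: D#, E#.

D# – E#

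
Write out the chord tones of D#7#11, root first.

Root D#, quality dominant seventh sharp eleven:
root → D#
3rd (major 3rd) → F##
5th (perfect 5th) → A#
7th (minor 7th) → C#
11th (augmented 11th) → G##

D# F## A# C# G##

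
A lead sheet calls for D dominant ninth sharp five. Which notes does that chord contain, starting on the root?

D  F-sharp  A-sharp  C  E

D dominant ninth sharp five: dominant ninth sharp five on D.
D — root
F-sharp — major 3rd
A-sharp — augmented 5th
C — minor 7th
E — major 9th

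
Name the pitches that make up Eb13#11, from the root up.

Root Eb, quality dominant thirteenth sharp eleven:
Root: Eb
Major 3rd (3rd): G
Perfect 5th (5th): Bb
Minor 7th (7th): Db
Major 9th (9th): F
Augmented 11th (11th): A
Major 13th (13th): C

Eb  G  Bb  Db  F  A  C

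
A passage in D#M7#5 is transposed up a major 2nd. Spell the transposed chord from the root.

A major 2nd up from D# is E#, so the new chord is E# augmented major seventh.
root → E#
3rd (major 3rd) → G##
5th (augmented 5th) → B##
7th (major 7th) → D##

E#, G##, B##, D##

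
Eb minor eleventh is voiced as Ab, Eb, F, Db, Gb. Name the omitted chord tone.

The full Eb minor eleventh chord is Eb, Gb, Bb, Db, F, Ab.
Comparing with the voicing, the perfect 5th (5th) — Bb — is absent.

Bb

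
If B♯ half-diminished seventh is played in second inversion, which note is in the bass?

B♯ half-diminished seventh in root position is B#–D#–F#–A#.
Second inversion places the fifth in the bass, which is F#.

F#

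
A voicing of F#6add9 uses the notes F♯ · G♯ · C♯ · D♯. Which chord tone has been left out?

A♯

F#6add9 = F♯, A♯, C♯, D♯, G♯. The voicing lacks the 3rd (major 3rd), A♯.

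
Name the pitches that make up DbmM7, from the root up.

Db Fb Ab C

DbmM7: minor-major seventh on Db.
Db — root
Fb — minor 3rd
Ab — perfect 5th
C — major 7th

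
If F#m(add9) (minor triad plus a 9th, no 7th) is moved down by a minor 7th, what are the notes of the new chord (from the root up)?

A minor 7th down from F♯ is G♯, so the new chord is G♯ minor added-ninth.
- root: G♯
- minor 3rd: B
- perfect 5th: D♯
- major 9th: A♯

G♯ – B – D♯ – A♯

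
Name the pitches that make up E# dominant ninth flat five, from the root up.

E# G## B D# F##

E# dominant ninth flat five: dominant ninth flat five on E#.
root → E#
3rd (major 3rd) → G##
5th (diminished 5th) → B
7th (minor 7th) → D#
9th (major 9th) → F##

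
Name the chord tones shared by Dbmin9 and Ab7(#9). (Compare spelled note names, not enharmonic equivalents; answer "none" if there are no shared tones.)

Ab – Eb

Dbmin9 = Db, Fb, Ab, Cb, Eb.
Ab7(#9) = Ab, C, Eb, Gb, B.
Shared: Ab, Eb.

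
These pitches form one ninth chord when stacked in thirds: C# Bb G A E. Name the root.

A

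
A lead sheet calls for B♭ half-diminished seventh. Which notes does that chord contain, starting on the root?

B-flat D-flat F-flat A-flat

B♭ half-diminished seventh: half-diminished seventh on B-flat.
- root: B-flat
- minor 3rd: D-flat
- diminished 5th: F-flat
- minor 7th: A-flat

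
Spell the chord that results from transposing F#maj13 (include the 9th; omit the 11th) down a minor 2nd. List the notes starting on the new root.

E♯, G𝄪, B♯, D𝄪, F𝄪, C𝄪

A minor 2nd down from F♯ is E♯, so the new chord is E♯ major thirteenth.
Root: E♯
Major 3rd (3rd): G𝄪
Perfect 5th (5th): B♯
Major 7th (7th): D𝄪
Major 9th (9th): F𝄪
Major 13th (13th): C𝄪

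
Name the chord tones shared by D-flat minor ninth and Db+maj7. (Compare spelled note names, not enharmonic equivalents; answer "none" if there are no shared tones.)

D-flat minor ninth: Db Fb Ab Cb Eb
Db+maj7: Db F A C
Common to both → Db.

Db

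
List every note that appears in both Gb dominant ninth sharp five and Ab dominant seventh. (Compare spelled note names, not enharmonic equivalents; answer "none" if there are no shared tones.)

Gb dominant ninth sharp five: G-flat B-flat D F-flat A-flat
Ab dominant seventh: A-flat C E-flat G-flat
Common to both → G-flat, A-flat.

G-flat, A-flat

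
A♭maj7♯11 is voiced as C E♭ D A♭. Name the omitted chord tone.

The full A♭maj7♯11 chord is A♭, C, E♭, G, D.
Comparing with the voicing, the major 7th (7th) — G — is absent.

G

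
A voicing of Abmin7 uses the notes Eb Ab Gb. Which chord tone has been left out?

Cb

Abmin7 = Ab, Cb, Eb, Gb. The voicing lacks the 3rd (minor 3rd), Cb.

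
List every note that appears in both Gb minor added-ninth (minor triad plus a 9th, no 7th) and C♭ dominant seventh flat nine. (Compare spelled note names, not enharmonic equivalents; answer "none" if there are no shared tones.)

Gb minor added-ninth = Gb, Bbb, Db, Ab.
C♭ dominant seventh flat nine = Cb, Eb, Gb, Bbb, Dbb.
Shared: Gb, Bbb.

Gb, Bbb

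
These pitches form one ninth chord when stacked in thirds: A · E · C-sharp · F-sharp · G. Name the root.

Stacking in thirds gives F-sharp – A – C-sharp – E – G, so F-sharp is the root — F-sharp minor seventh flat nine.

F-sharp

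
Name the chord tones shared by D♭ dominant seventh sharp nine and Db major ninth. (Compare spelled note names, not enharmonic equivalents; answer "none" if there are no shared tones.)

D♭ dominant seventh sharp nine = D-flat, F, A-flat, C-flat, E.
Db major ninth = D-flat, F, A-flat, C, E-flat.
Shared: D-flat, F, A-flat.

D-flat – F – A-flat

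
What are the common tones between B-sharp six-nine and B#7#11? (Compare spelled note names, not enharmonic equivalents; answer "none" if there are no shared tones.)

B-sharp six-nine = B#, D##, F##, G##, C##.
B#7#11 = B#, D##, F##, A#, E##.
Shared: B#, D##, F##.

B#, D##, F##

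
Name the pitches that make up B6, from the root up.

B – D# – F# – G#

Root B, quality major sixth:
Root: B
Major 3rd (3rd): D#
Perfect 5th (5th): F#
Major 6th (6th): G#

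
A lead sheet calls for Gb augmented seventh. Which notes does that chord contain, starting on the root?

Gb – Bb – D – Fb

Gb augmented seventh is an augmented seventh built on Gb.
Root: Gb
Major 3rd (3rd): Bb
Augmented 5th (5th): D
Minor 7th (7th): Fb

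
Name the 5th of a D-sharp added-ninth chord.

D-sharp added-ninth is built on D-sharp; its 5th is a perfect 5th above the root.
A fifth above D uses the letter A, and the perfect 5th above D-sharp is A-sharp.

A-sharp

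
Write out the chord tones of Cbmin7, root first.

Cbmin7: minor seventh on Cb.
Cb — root
Ebb — minor 3rd
Gb — perfect 5th
Bbb — minor 7th

Cb, Ebb, Gb, Bbb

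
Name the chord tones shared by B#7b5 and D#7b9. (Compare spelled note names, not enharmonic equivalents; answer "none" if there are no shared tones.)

A#

B#7b5 = B#, D##, F#, A#.
D#7b9 = D#, F##, A#, C#, E.
Shared: A#.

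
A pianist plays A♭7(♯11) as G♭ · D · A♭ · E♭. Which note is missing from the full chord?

C

The full A♭7(♯11) chord is A♭, C, E♭, G♭, D.
Comparing with the voicing, the major 3rd (3rd) — C — is absent.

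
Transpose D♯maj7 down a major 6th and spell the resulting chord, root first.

F# A# C# E#

D# down a major 6th → F#. New chord: F# major seventh.
- root: F#
- major 3rd: A#
- perfect 5th: C#
- major 7th: E#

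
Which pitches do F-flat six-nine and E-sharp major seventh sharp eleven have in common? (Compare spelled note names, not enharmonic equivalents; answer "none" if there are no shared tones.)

none

F-flat six-nine = F-flat, A-flat, C-flat, D-flat, G-flat.
E-sharp major seventh sharp eleven = E-sharp, G-double-sharp, B-sharp, D-double-sharp, A-double-sharp.
Shared: none.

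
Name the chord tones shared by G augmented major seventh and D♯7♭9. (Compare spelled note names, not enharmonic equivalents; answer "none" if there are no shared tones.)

D♯

G augmented major seventh = G, B, D♯, F♯.
D♯7♭9 = D♯, F𝄪, A♯, C♯, E.
Shared: D♯.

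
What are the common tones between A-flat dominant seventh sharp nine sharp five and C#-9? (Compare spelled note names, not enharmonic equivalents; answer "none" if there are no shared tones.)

E  B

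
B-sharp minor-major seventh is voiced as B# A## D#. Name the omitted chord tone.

F##

B-sharp minor-major seventh = B#, D#, F##, A##. The voicing lacks the 5th (perfect 5th), F##.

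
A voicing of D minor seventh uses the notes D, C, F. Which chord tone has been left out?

D minor seventh = D, F, A, C. The voicing lacks the 5th (perfect 5th), A.

A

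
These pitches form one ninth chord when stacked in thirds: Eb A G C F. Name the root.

F

Arranged so that each adjacent pair is a third by letter name: F – A – C – Eb – G.
The bottom of that stack, F, is the root (this is F dominant ninth).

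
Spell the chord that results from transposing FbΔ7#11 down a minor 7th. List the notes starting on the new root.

Gb, Bb, Db, F, C

Transposed root: Fb → Gb (minor 7th down). So we spell Gb major seventh sharp eleven:
root → Gb
3rd (major 3rd) → Bb
5th (perfect 5th) → Db
7th (major 7th) → F
11th (augmented 11th) → C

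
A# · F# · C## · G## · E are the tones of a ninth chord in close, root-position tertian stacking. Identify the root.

F#

Stacking in thirds gives F# – A# – C## – E – G##, so F# is the root — F# dominant seventh sharp nine sharp five.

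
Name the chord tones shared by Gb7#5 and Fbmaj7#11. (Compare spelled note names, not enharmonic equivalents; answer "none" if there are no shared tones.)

B♭ – F♭

Gb7#5: G♭ B♭ D F♭
Fbmaj7#11: F♭ A♭ C♭ E♭ B♭
Common to both → B♭, F♭.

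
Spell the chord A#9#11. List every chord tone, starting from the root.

A#9#11 is a dominant ninth sharp eleven built on A#.
root → A#
3rd (major 3rd) → C##
5th (perfect 5th) → E#
7th (minor 7th) → G#
9th (major 9th) → B#
11th (augmented 11th) → D##

A# – C## – E# – G# – B# – D##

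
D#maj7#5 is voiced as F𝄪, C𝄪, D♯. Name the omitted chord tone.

A𝄪

The full D#maj7#5 chord is D♯, F𝄪, A𝄪, C𝄪.
Comparing with the voicing, the augmented 5th (5th) — A𝄪 — is absent.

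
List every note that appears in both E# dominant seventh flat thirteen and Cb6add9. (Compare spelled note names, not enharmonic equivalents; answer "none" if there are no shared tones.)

none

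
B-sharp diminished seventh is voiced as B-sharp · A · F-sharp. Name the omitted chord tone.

D-sharp

B-sharp diminished seventh = B-sharp, D-sharp, F-sharp, A. The voicing lacks the 3rd (minor 3rd), D-sharp.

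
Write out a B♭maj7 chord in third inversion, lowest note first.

B♭maj7 = B♭–D–F–A; third inversion → seventh (A) lowest.

A – B♭ – D – F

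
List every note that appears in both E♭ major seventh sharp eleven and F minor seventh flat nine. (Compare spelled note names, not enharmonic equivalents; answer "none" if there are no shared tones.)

E♭ major seventh sharp eleven: E-flat G B-flat D A
F minor seventh flat nine: F A-flat C E-flat G-flat
Common to both → E-flat.

E-flat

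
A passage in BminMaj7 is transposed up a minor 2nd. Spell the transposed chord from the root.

C, Eb, G, B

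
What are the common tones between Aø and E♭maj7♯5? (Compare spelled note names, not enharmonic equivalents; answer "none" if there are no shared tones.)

Aø: A C E♭ G
E♭maj7♯5: E♭ G B D
Common to both → E♭, G.

E♭ – G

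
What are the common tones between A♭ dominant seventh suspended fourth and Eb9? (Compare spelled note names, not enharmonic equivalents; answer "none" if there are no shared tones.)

Db – Eb

A♭ dominant seventh suspended fourth = Ab, Db, Eb, Gb.
Eb9 = Eb, G, Bb, Db, F.
Shared: Db, Eb.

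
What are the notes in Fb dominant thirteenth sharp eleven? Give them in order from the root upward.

Fb dominant thirteenth sharp eleven is a dominant thirteenth sharp eleven built on F-flat.
F-flat — root
A-flat — major 3rd
C-flat — perfect 5th
E-double-flat — minor 7th
G-flat — major 9th
B-flat — augmented 11th
D-flat — major 13th

F-flat, A-flat, C-flat, E-double-flat, G-flat, B-flat, D-flat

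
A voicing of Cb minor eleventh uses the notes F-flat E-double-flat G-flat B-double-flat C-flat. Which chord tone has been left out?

D-flat

Cb minor eleventh = C-flat, E-double-flat, G-flat, B-double-flat, D-flat, F-flat. The voicing lacks the 9th (major 9th), D-flat.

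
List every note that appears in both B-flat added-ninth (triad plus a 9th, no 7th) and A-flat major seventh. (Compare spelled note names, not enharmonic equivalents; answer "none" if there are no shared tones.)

C

B-flat added-ninth = Bb, D, F, C.
A-flat major seventh = Ab, C, Eb, G.
Shared: C.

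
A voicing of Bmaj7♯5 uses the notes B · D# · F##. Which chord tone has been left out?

The full Bmaj7♯5 chord is B, D#, F##, A#.
Comparing with the voicing, the major 7th (7th) — A# — is absent.

A#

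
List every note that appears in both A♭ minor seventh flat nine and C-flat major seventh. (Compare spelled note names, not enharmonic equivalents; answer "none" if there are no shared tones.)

Cb, Eb, Gb

A♭ minor seventh flat nine = Ab, Cb, Eb, Gb, Bbb.
C-flat major seventh = Cb, Eb, Gb, Bb.
Shared: Cb, Eb, Gb.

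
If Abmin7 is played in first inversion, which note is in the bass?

Cb

Abmin7 in root position is Ab–Cb–Eb–Gb.
First inversion places the third in the bass, which is Cb.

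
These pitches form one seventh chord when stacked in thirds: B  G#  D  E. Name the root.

E

Arranged so that each adjacent pair is a third by letter name: E – G# – B – D.
The bottom of that stack, E, is the root (this is E dominant seventh).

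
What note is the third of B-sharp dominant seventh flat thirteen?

D##

Root of B-sharp dominant seventh flat thirteen = B#. The 3rd is a major 3rd: B# up a major 3rd → D##.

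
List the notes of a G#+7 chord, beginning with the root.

G#+7 is an augmented seventh built on G#.
root → G#
3rd (major 3rd) → B#
5th (augmented 5th) → D##
7th (minor 7th) → F#

G# – B# – D## – F#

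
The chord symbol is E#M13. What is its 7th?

E#M13 is built on E#; its 7th is a major 7th above the root.
A seventh above E uses the letter D, and the major 7th above E# is D##.

D##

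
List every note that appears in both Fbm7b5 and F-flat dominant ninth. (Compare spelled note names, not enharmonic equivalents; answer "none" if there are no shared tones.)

Fbm7b5 = F♭, A𝄫, C𝄫, E𝄫.
F-flat dominant ninth = F♭, A♭, C♭, E𝄫, G♭.
Shared: F♭, E𝄫.

F♭ E𝄫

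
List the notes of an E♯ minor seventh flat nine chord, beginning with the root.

E♯, G♯, B♯, D♯, F♯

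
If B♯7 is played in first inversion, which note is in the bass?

D##

B♯7 in root position is B#–D##–F##–A#.
First inversion places the third in the bass, which is D##.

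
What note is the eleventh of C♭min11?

Root of C♭min11 = C♭. The 11th is a perfect 11th: C♭ up a perfect 11th → F♭.

F♭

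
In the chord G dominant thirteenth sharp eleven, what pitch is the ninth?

Root of G dominant thirteenth sharp eleven = G. The 9th is a major 9th: G up a major 9th → A.

A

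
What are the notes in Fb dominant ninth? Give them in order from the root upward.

Fb dominant ninth: dominant ninth on F-flat.
- root: F-flat
- major 3rd: A-flat
- perfect 5th: C-flat
- minor 7th: E-double-flat
- major 9th: G-flat

F-flat  A-flat  C-flat  E-double-flat  G-flat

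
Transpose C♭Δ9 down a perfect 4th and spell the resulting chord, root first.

A perfect 4th down from C♭ is G♭, so the new chord is G♭ major ninth.
root → G♭
3rd (major 3rd) → B♭
5th (perfect 5th) → D♭
7th (major 7th) → F
9th (major 9th) → A♭

G♭, B♭, D♭, F, A♭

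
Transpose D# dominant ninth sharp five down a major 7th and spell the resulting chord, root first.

E  G#  B#  D  F#

Transposed root: D# → E (major 7th down). So we spell E dominant ninth sharp five:
Root: E
Major 3rd (3rd): G#
Augmented 5th (5th): B#
Minor 7th (7th): D
Major 9th (9th): F#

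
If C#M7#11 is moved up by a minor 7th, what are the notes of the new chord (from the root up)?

C# up a minor 7th → B. New chord: B major seventh sharp eleven.
B — root
D# — major 3rd
F# — perfect 5th
A# — major 7th
E# — augmented 11th

B, D#, F#, A#, E#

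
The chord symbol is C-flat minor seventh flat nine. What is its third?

E-double-flat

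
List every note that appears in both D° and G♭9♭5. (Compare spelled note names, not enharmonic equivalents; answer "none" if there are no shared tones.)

Ab

D° = D, F, Ab.
G♭9♭5 = Gb, Bb, Dbb, Fb, Ab.
Shared: Ab.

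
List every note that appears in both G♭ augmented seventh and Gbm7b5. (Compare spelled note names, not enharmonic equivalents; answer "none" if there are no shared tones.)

G♭ augmented seventh = Gb, Bb, D, Fb.
Gbm7b5 = Gb, Bbb, Dbb, Fb.
Shared: Gb, Fb.

Gb  Fb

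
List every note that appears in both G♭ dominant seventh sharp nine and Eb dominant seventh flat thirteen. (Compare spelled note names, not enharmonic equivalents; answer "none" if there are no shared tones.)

G♭ dominant seventh sharp nine = G♭, B♭, D♭, F♭, A.
Eb dominant seventh flat thirteen = E♭, G, B♭, D♭, C♭.
Shared: B♭, D♭.

B♭, D♭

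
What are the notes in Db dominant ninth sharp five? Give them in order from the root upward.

D-flat  F  A  C-flat  E-flat

Root D-flat, quality dominant ninth sharp five:
D-flat — root
F — major 3rd
A — augmented 5th
C-flat — minor 7th
E-flat — major 9th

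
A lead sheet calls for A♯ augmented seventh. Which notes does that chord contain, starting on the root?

A#, C##, E##, G#

Root A#, quality augmented seventh:
Root: A#
Major 3rd (3rd): C##
Augmented 5th (5th): E##
Minor 7th (7th): G#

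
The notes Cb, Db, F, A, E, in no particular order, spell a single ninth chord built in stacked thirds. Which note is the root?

Db

Stacking in thirds gives Db – F – A – Cb – E, so Db is the root — Db dominant seventh sharp nine sharp five.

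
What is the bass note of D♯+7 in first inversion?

F𝄪

D♯+7 in root position is D♯–F𝄪–A𝄪–C♯.
First inversion places the third in the bass, which is F𝄪.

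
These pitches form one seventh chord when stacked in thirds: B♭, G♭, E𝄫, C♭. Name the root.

Stacking in thirds gives C♭ – E𝄫 – G♭ – B♭, so C♭ is the root — C♭ minor-major seventh.

C♭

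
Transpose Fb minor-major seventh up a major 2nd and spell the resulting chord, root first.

A major 2nd up from F-flat is G-flat, so the new chord is G-flat minor-major seventh.
root → G-flat
3rd (minor 3rd) → B-double-flat
5th (perfect 5th) → D-flat
7th (major 7th) → F

G-flat, B-double-flat, D-flat, F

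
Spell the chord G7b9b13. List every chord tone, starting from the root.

G  B  D  F  Ab  Eb

Root G, quality dominant seventh flat nine flat thirteen:
- root: G
- major 3rd: B
- perfect 5th: D
- minor 7th: F
- minor 9th: Ab
- minor 13th: Eb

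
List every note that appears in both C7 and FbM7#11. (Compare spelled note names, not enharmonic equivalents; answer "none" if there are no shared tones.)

C7 = C, E, G, Bb.
FbM7#11 = Fb, Ab, Cb, Eb, Bb.
Shared: Bb.

Bb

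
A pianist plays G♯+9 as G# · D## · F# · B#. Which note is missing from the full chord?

The full G♯+9 chord is G#, B#, D##, F#, A#.
Comparing with the voicing, the major 9th (9th) — A# — is absent.

A#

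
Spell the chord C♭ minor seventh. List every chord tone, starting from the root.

Cb – Ebb – Gb – Bbb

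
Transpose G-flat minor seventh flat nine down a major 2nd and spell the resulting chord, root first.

F♭  A𝄫  C♭  E𝄫  G𝄫

G♭ down a major 2nd → F♭. New chord: F♭ minor seventh flat nine.
- root: F♭
- minor 3rd: A𝄫
- perfect 5th: C♭
- minor 7th: E𝄫
- minor 9th: G𝄫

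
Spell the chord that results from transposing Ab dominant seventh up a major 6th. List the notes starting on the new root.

Ab up a major 6th → F. New chord: F dominant seventh.
- root: F
- major 3rd: A
- perfect 5th: C
- minor 7th: Eb

F  A  C  Eb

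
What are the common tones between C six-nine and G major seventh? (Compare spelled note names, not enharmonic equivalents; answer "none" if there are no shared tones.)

G D

C six-nine = C, E, G, A, D.
G major seventh = G, B, D, F-sharp.
Shared: G, D.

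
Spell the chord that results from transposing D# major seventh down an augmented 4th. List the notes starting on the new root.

A – C-sharp – E – G-sharp

D-sharp down an augmented 4th → A. New chord: A major seventh.
Root: A
Major 3rd (3rd): C-sharp
Perfect 5th (5th): E
Major 7th (7th): G-sharp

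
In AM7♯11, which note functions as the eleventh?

AM7♯11 is built on A; its 11th is an augmented 11th above the root.
A fourth above A uses the letter D, and the augmented 11th above A is D#.

D#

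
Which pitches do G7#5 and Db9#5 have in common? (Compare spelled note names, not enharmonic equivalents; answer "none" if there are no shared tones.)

G7#5: G B D# F
Db9#5: Db F A Cb Eb
Common to both → F.

F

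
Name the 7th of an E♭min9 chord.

E♭min9 is built on Eb; its 7th is a minor 7th above the root.
A seventh above E uses the letter D, and the minor 7th above Eb is Db.

Db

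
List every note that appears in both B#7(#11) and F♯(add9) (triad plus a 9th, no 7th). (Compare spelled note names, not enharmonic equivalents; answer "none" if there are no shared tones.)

A#

B#7(#11) = B#, D##, F##, A#, E##.
F♯(add9) = F#, A#, C#, G#.
Shared: A#.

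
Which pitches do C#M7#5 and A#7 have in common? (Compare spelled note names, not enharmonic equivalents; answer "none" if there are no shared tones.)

E#

C#M7#5 = C#, E#, G##, B#.
A#7 = A#, C##, E#, G#.
Shared: E#.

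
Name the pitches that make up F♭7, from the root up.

Fb – Ab – Cb – Ebb

F♭7 is a dominant seventh built on Fb.
- root: Fb
- major 3rd: Ab
- perfect 5th: Cb
- minor 7th: Ebb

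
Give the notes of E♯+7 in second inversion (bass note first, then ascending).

B##, D#, E#, G##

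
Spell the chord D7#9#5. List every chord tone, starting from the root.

D7#9#5: dominant seventh sharp nine sharp five on D.
D — root
F♯ — major 3rd
A♯ — augmented 5th
C — minor 7th
E♯ — augmented 9th

D  F♯  A♯  C  E♯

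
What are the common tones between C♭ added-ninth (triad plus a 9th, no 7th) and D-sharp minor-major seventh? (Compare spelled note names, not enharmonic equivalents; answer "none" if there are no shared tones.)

none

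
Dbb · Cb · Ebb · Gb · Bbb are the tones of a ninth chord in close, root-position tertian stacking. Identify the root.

Cb

Arranged so that each adjacent pair is a third by letter name: Cb – Ebb – Gb – Bbb – Dbb.
The bottom of that stack, Cb, is the root (this is Cb minor seventh flat nine).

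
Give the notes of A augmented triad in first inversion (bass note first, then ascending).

C#  E#  A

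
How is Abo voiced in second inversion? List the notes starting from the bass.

Abo = A♭–C♭–E𝄫; second inversion → fifth (E𝄫) lowest.

E𝄫, A♭, C♭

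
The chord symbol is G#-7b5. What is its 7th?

Root of G#-7b5 = G#. The 7th is a minor 7th: G# up a minor 7th → F#.

F#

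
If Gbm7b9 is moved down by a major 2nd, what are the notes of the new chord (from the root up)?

F♭, A𝄫, C♭, E𝄫, G𝄫

Transposed root: G♭ → F♭ (major 2nd down). So we spell F♭ minor seventh flat nine:
root → F♭
3rd (minor 3rd) → A𝄫
5th (perfect 5th) → C♭
7th (minor 7th) → E𝄫
9th (minor 9th) → G𝄫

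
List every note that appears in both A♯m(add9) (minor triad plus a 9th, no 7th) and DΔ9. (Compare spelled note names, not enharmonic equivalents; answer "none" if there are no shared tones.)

C#

A♯m(add9): A# C# E# B#
DΔ9: D F# A C# E
Common to both → C#.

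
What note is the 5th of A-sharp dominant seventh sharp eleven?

A-sharp dominant seventh sharp eleven is built on A-sharp; its 5th is a perfect 5th above the root.
A fifth above A uses the letter E, and the perfect 5th above A-sharp is E-sharp.

E-sharp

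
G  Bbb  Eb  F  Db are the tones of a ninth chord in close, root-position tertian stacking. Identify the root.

Eb

Arranged so that each adjacent pair is a third by letter name: Eb – G – Bbb – Db – F.
The bottom of that stack, Eb, is the root (this is Eb dominant ninth flat five).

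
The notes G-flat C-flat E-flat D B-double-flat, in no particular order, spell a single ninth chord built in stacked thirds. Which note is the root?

C-flat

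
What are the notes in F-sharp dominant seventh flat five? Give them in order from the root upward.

F-sharp dominant seventh flat five: dominant seventh flat five on F#.
- root: F#
- major 3rd: A#
- diminished 5th: C
- minor 7th: E

F#, A#, C, E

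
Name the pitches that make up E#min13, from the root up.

E#  G#  B#  D#  F##  A#  C##

Root E#, quality minor thirteenth:
root → E#
3rd (minor 3rd) → G#
5th (perfect 5th) → B#
7th (minor 7th) → D#
9th (major 9th) → F##
11th (perfect 11th) → A#
13th (major 13th) → C##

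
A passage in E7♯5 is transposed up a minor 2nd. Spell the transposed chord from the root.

F – A – C# – Eb

E up a minor 2nd → F. New chord: F augmented seventh.
- root: F
- major 3rd: A
- augmented 5th: C#
- minor 7th: Eb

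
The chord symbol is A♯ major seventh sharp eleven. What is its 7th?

G-double-sharp

Root of A♯ major seventh sharp eleven = A-sharp. The 7th is a major 7th: A-sharp up a major 7th → G-double-sharp.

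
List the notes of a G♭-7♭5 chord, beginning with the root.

G♭-7♭5 is a half-diminished seventh built on Gb.
Root: Gb
Minor 3rd (3rd): Bbb
Diminished 5th (5th): Dbb
Minor 7th (7th): Fb

Gb – Bbb – Dbb – Fb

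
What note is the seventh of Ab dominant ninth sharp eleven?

Ab dominant ninth sharp eleven is built on A-flat; its 7th is a minor 7th above the root.
A seventh above A uses the letter G, and the minor 7th above A-flat is G-flat.

G-flat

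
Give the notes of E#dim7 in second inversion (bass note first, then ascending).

B, D, E#, G#

In root position, E#dim7 is E#–G#–B–D.
Second inversion puts the fifth (B) in the bass.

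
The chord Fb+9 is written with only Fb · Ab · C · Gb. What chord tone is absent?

Ebb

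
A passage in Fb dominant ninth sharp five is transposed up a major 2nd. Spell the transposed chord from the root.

G-flat B-flat D F-flat A-flat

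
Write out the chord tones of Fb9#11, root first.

Fb Ab Cb Ebb Gb Bb

Root Fb, quality dominant ninth sharp eleven:
Root: Fb
Major 3rd (3rd): Ab
Perfect 5th (5th): Cb
Minor 7th (7th): Ebb
Major 9th (9th): Gb
Augmented 11th (11th): Bb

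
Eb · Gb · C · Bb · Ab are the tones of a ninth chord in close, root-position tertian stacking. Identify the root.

Ab

Arranged so that each adjacent pair is a third by letter name: Ab – C – Eb – Gb – Bb.
The bottom of that stack, Ab, is the root (this is Ab dominant ninth).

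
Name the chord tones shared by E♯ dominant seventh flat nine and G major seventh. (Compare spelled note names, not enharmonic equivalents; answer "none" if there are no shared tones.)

E♯ dominant seventh flat nine: E-sharp G-double-sharp B-sharp D-sharp F-sharp
G major seventh: G B D F-sharp
Common to both → F-sharp.

F-sharp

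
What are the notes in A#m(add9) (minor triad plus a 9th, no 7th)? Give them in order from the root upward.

A#m(add9): minor added-ninth on A♯.
root → A♯
3rd (minor 3rd) → C♯
5th (perfect 5th) → E♯
9th (major 9th) → B♯

A♯, C♯, E♯, B♯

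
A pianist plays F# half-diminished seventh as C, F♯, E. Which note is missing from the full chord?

A

The full F# half-diminished seventh chord is F♯, A, C, E.
Comparing with the voicing, the minor 3rd (3rd) — A — is absent.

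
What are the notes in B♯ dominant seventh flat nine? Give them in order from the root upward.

Root B-sharp, quality dominant seventh flat nine:
Root: B-sharp
Major 3rd (3rd): D-double-sharp
Perfect 5th (5th): F-double-sharp
Minor 7th (7th): A-sharp
Minor 9th (9th): C-sharp

B-sharp – D-double-sharp – F-double-sharp – A-sharp – C-sharp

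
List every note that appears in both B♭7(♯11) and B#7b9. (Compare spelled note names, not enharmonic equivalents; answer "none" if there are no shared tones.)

B♭7(♯11): B♭ D F A♭ E
B#7b9: B♯ D𝄪 F𝄪 A♯ C♯
Common to both → none.

none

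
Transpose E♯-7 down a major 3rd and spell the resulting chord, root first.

C#, E, G#, B

E# down a major 3rd → C#. New chord: C# minor seventh.
root → C#
3rd (minor 3rd) → E
5th (perfect 5th) → G#
7th (minor 7th) → B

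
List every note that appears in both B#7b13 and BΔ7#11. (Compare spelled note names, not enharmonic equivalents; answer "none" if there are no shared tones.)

A♯

B#7b13 = B♯, D𝄪, F𝄪, A♯, G♯.
BΔ7#11 = B, D♯, F♯, A♯, E♯.
Shared: A♯.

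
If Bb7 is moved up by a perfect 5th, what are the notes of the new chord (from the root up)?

F – A – C – Eb

A perfect 5th up from Bb is F, so the new chord is F dominant seventh.
F — root
A — major 3rd
C — perfect 5th
Eb — minor 7th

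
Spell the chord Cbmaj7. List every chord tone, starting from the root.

Cbmaj7: major seventh on Cb.
root → Cb
3rd (major 3rd) → Eb
5th (perfect 5th) → Gb
7th (major 7th) → Bb

Cb, Eb, Gb, Bb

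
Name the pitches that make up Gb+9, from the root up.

Gb, Bb, D, Fb, Ab

Gb+9: dominant ninth sharp five on Gb.
- root: Gb
- major 3rd: Bb
- augmented 5th: D
- minor 7th: Fb
- major 9th: Ab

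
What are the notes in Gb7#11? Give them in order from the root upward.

Gb7#11: dominant seventh sharp eleven on Gb.
Root: Gb
Major 3rd (3rd): Bb
Perfect 5th (5th): Db
Minor 7th (7th): Fb
Augmented 11th (11th): C

Gb  Bb  Db  Fb  C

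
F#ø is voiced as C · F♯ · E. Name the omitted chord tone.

A

F#ø = F♯, A, C, E. The voicing lacks the 3rd (minor 3rd), A.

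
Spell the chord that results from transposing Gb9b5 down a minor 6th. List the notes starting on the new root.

Bb, D, Fb, Ab, C

A minor 6th down from Gb is Bb, so the new chord is Bb dominant ninth flat five.
- root: Bb
- major 3rd: D
- diminished 5th: Fb
- minor 7th: Ab
- major 9th: C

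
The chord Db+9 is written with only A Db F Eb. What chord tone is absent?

Cb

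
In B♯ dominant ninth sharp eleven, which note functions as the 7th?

A#

B♯ dominant ninth sharp eleven is built on B#; its 7th is a minor 7th above the root.
A seventh above B uses the letter A, and the minor 7th above B# is A#.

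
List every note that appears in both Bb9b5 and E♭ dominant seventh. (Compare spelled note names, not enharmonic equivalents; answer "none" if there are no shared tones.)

Bb

Bb9b5 = Bb, D, Fb, Ab, C.
E♭ dominant seventh = Eb, G, Bb, Db.
Shared: Bb.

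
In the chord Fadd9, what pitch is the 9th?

G

Fadd9 is built on F; its 9th is a major 9th above the root.
A second above F uses the letter G, and the major 9th above F is G.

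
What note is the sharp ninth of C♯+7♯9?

Root of C♯+7♯9 = C#. The 9th is an augmented 9th: C# up an augmented 9th → D##.

D##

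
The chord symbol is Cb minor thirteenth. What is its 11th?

Fb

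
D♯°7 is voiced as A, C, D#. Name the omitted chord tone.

The full D♯°7 chord is D#, F#, A, C.
Comparing with the voicing, the minor 3rd (3rd) — F# — is absent.

F#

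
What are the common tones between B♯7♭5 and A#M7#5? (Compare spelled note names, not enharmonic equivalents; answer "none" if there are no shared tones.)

A#

B♯7♭5 = B#, D##, F#, A#.
A#M7#5 = A#, C##, E##, G##.
Shared: A#.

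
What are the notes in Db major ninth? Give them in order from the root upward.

Db  F  Ab  C  Eb

Root Db, quality major ninth:
- root: Db
- major 3rd: F
- perfect 5th: Ab
- major 7th: C
- major 9th: Eb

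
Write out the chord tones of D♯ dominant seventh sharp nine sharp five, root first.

D♯, F𝄪, A𝄪, C♯, E𝄪

D♯ dominant seventh sharp nine sharp five is a dominant seventh sharp nine sharp five built on D♯.
D♯ — root
F𝄪 — major 3rd
A𝄪 — augmented 5th
C♯ — minor 7th
E𝄪 — augmented 9th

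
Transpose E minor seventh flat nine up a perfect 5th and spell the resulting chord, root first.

B – D – F-sharp – A – C

A perfect 5th up from E is B, so the new chord is B minor seventh flat nine.
- root: B
- minor 3rd: D
- perfect 5th: F-sharp
- minor 7th: A
- minor 9th: C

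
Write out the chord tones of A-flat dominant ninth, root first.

A-flat, C, E-flat, G-flat, B-flat

Root A-flat, quality dominant ninth:
- root: A-flat
- major 3rd: C
- perfect 5th: E-flat
- minor 7th: G-flat
- major 9th: B-flat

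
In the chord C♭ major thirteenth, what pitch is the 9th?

Db

C♭ major thirteenth is built on Cb; its 9th is a major 9th above the root.
A second above C uses the letter D, and the major 9th above Cb is Db.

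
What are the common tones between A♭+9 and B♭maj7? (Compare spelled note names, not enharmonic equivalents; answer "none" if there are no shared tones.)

A♭+9: Ab C E Gb Bb
B♭maj7: Bb D F A
Common to both → Bb.

Bb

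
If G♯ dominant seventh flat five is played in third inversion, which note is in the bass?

G♯ dominant seventh flat five in root position is G♯–B♯–D–F♯.
Third inversion places the seventh in the bass, which is F♯.

F♯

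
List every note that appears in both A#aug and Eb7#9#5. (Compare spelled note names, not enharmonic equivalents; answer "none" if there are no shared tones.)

none

A#aug: A# C## E##
Eb7#9#5: Eb G B Db F#
Common to both → none.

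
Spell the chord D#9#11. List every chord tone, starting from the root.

D#, F##, A#, C#, E#, G##

D#9#11: dominant ninth sharp eleven on D#.
root → D#
3rd (major 3rd) → F##
5th (perfect 5th) → A#
7th (minor 7th) → C#
9th (major 9th) → E#
11th (augmented 11th) → G##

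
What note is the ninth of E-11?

E-11 is built on E; its 9th is a major 9th above the root.
A second above E uses the letter F, and the major 9th above E is F#.

F#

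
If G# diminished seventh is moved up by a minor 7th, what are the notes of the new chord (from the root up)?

F-sharp A C E-flat

A minor 7th up from G-sharp is F-sharp, so the new chord is F-sharp diminished seventh.
root → F-sharp
3rd (minor 3rd) → A
5th (diminished 5th) → C
7th (diminished 7th) → E-flat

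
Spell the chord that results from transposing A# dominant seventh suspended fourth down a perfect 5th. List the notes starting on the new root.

D#, G#, A#, C#

A perfect 5th down from A# is D#, so the new chord is D# dominant seventh suspended fourth.
- root: D#
- perfect 4th: G#
- perfect 5th: A#
- minor 7th: C#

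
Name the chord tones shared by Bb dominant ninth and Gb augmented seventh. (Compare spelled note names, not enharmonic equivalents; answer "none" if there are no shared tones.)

B-flat, D

Bb dominant ninth: B-flat D F A-flat C
Gb augmented seventh: G-flat B-flat D F-flat
Common to both → B-flat, D.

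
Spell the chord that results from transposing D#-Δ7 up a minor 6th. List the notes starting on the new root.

A minor 6th up from D# is B, so the new chord is B minor-major seventh.
Root: B
Minor 3rd (3rd): D
Perfect 5th (5th): F#
Major 7th (7th): A#

B D F# A#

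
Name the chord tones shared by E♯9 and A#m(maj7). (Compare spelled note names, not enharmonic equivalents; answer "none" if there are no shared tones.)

E#, G##

E♯9 = E#, G##, B#, D#, F##.
A#m(maj7) = A#, C#, E#, G##.
Shared: E#, G##.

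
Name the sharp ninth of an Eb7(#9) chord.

F♯

Root of Eb7(#9) = E♭. The 9th is an augmented 9th: E♭ up an augmented 9th → F♯.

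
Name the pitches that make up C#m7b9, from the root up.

C#  E  G#  B  D

C#m7b9: minor seventh flat nine on C#.
Root: C#
Minor 3rd (3rd): E
Perfect 5th (5th): G#
Minor 7th (7th): B
Minor 9th (9th): D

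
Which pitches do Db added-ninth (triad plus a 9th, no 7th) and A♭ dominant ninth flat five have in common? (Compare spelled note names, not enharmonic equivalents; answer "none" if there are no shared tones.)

A-flat

Db added-ninth = D-flat, F, A-flat, E-flat.
A♭ dominant ninth flat five = A-flat, C, E-double-flat, G-flat, B-flat.
Shared: A-flat.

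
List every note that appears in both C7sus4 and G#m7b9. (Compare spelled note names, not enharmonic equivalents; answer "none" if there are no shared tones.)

none

C7sus4: C F G B♭
G#m7b9: G♯ B D♯ F♯ A
Common to both → none.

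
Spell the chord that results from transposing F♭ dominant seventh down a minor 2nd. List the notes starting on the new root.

E-flat, G, B-flat, D-flat

A minor 2nd down from F-flat is E-flat, so the new chord is E-flat dominant seventh.
Root: E-flat
Major 3rd (3rd): G
Perfect 5th (5th): B-flat
Minor 7th (7th): D-flat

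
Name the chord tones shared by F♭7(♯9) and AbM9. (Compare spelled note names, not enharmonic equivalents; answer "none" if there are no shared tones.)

F♭7(♯9): Fb Ab Cb Ebb G
AbM9: Ab C Eb G Bb
Common to both → Ab, G.

Ab  G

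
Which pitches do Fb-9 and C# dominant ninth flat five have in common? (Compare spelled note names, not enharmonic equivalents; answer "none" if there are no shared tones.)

Fb-9 = Fb, Abb, Cb, Ebb, Gb.
C# dominant ninth flat five = C#, E#, G, B, D#.
Shared: none.

none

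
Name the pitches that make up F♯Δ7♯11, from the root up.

F♯Δ7♯11: major seventh sharp eleven on F#.
root → F#
3rd (major 3rd) → A#
5th (perfect 5th) → C#
7th (major 7th) → E#
11th (augmented 11th) → B#

F# A# C# E# B#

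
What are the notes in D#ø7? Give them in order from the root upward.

D♯, F♯, A, C♯

D#ø7 is a half-diminished seventh built on D♯.
- root: D♯
- minor 3rd: F♯
- diminished 5th: A
- minor 7th: C♯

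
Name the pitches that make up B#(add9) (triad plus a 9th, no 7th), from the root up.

B#, D##, F##, C##

Root B#, quality added-ninth:
- root: B#
- major 3rd: D##
- perfect 5th: F##
- major 9th: C##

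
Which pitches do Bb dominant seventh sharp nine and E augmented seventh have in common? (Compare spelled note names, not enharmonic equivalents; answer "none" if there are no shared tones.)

Bb dominant seventh sharp nine = B-flat, D, F, A-flat, C-sharp.
E augmented seventh = E, G-sharp, B-sharp, D.
Shared: D.

D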